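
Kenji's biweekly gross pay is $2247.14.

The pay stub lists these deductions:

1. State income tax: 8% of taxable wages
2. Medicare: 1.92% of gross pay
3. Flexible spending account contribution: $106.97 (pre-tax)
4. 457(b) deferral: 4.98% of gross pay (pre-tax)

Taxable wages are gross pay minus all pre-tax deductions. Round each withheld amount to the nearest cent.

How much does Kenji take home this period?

457(b) deferral: $2247.14 × 0.0498 = $111.91
Flexible spending account contribution: $106.97
Pre-tax total = $111.91 + $106.97 = $218.88
Taxable wages = $2247.14 − $218.88 = $2028.26
State income tax: $2028.26 × 0.08 = $162.26
Medicare: $2247.14 × 0.0192 = $43.15
Total deductions = $111.91 + $106.97 + $162.26 + $43.15 = $424.29
Net pay = $2247.14 − $424.29 = $1822.85

$1822.85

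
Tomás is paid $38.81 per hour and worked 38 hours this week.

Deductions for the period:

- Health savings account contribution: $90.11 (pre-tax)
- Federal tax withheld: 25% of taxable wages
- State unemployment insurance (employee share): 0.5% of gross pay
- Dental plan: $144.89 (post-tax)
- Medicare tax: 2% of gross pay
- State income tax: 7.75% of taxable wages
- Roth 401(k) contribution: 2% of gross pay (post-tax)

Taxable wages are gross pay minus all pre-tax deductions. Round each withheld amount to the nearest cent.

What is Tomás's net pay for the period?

$719.93

Gross pay: 38 × $38.81 = $1,474.78
Health savings account contribution: $90.11
Taxable wages = $1,474.78 − $90.11 = $1,384.67
State income tax: $1,384.67 × 0.0775 = $107.31
Federal tax withheld: $1,384.67 × 0.25 = $346.17
State unemployment insurance (employee share): $1,474.78 × 0.005 = $7.37
Medicare tax: $1,474.78 × 0.02 = $29.50
Dental plan: $144.89
Roth 401(k) contribution: $1,474.78 × 0.02 = $29.50
Total deductions = $90.11 + $107.31 + $346.17 + $7.37 + $29.50 + $144.89 + $29.50 = $754.85
Net pay = $1,474.78 − $754.85 = $719.93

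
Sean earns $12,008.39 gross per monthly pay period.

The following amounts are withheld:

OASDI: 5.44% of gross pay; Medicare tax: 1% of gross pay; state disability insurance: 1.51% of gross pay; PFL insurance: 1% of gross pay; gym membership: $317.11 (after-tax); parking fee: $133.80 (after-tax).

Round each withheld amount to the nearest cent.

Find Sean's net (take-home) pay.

$10,482.73

Medicare tax: $12,008.39 × 0.01 = $120.08
State disability insurance: $12,008.39 × 0.0151 = $181.33
PFL insurance: $12,008.39 × 0.01 = $120.08
OASDI: $12,008.39 × 0.0544 = $653.26
Parking fee: $133.80
Gym membership: $317.11
Total deductions = $120.08 + $181.33 + $120.08 + $653.26 + $133.80 + $317.11 = $1,525.66
Net pay = $12,008.39 − $1,525.66 = $10,482.73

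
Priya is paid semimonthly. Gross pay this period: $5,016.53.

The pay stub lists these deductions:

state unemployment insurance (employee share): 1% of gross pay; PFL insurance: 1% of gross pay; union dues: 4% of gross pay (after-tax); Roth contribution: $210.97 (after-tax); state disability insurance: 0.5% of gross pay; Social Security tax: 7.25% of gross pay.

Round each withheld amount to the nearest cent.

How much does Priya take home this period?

Social Security tax: $5,016.53 × 0.0725 = $363.70
PFL insurance: $5,016.53 × 0.01 = $50.17
State unemployment insurance (employee share): $5,016.53 × 0.01 = $50.17
State disability insurance: $5,016.53 × 0.005 = $25.08
Roth contribution: $210.97
Union dues: $5,016.53 × 0.04 = $200.66
Total deductions = $363.70 + $50.17 + $50.17 + $25.08 + $210.97 + $200.66 = $900.75
Net pay = $5,016.53 − $900.75 = $4,115.78

$4,115.78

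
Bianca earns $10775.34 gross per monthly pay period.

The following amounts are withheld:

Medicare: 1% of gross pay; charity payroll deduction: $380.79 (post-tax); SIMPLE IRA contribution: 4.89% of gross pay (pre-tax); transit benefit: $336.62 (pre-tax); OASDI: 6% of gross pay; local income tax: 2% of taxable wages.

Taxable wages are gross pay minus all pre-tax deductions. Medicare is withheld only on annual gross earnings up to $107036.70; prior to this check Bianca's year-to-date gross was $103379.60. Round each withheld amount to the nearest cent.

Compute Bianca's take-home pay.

Transit benefit: $336.62
SIMPLE IRA contribution: $10775.34 × 0.0489 = $526.91
Pre-tax total = $336.62 + $526.91 = $863.53
Taxable wages = $10775.34 − $863.53 = $9911.81
Local income tax: $9911.81 × 0.02 = $198.24
Medicare: only $107036.70 − $103379.60 = $3657.10 of this check is subject → $3657.10 × 0.01 = $36.57
OASDI: $10775.34 × 0.06 = $646.52
Charity payroll deduction: $380.79
Total deductions = $336.62 + $526.91 + $198.24 + $36.57 + $646.52 + $380.79 = $2125.65
Net pay = $10775.34 − $2125.65 = $8649.69

$8649.69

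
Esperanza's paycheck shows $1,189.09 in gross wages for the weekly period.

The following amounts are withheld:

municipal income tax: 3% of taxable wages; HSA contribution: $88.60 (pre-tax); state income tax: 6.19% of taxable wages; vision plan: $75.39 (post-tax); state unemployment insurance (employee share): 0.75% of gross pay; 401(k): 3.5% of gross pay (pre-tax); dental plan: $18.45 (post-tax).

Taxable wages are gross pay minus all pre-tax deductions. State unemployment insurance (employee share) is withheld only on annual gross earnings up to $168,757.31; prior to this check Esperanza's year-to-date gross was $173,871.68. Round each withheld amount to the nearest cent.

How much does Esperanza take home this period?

HSA contribution: $88.60
401(k): $1,189.09 × 0.035 = $41.62
Pre-tax total = $88.60 + $41.62 = $130.22
Taxable wages = $1,189.09 − $130.22 = $1,058.87
State income tax: $1,058.87 × 0.0619 = $65.54
Municipal income tax: $1,058.87 × 0.03 = $31.77
State unemployment insurance (employee share): annual cap $168,757.31 already reached (YTD $173,871.68), so $0.00
Vision plan: $75.39
Dental plan: $18.45
Total deductions = $88.60 + $41.62 + $65.54 + $31.77 + $0.00 + $75.39 + $18.45 = $321.37
Net pay = $1,189.09 − $321.37 = $867.72

$867.72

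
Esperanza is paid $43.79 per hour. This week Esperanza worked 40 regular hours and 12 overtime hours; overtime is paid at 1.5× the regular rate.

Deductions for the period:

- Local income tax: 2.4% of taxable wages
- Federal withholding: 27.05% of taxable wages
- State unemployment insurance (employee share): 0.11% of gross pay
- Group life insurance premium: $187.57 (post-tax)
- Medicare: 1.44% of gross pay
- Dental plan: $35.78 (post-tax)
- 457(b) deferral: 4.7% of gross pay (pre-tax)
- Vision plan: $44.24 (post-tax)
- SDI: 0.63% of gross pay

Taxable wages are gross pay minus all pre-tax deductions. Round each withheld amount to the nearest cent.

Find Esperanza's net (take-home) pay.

$1384.68

Regular pay: 40 × $43.79 = $1751.60
Overtime pay: 12 × $43.79 × 1.5 = $788.22
Gross pay = $1751.60 + $788.22 = $2539.82
457(b) deferral: $2539.82 × 0.047 = $119.37
Taxable wages = $2539.82 − $119.37 = $2420.45
Federal withholding: $2420.45 × 0.2705 = $654.73
Local income tax: $2420.45 × 0.024 = $58.09
State unemployment insurance (employee share): $2539.82 × 0.0011 = $2.79
SDI: $2539.82 × 0.0063 = $16.00
Medicare: $2539.82 × 0.0144 = $36.57
Vision plan: $44.24
Group life insurance premium: $187.57
Dental plan: $35.78
Total deductions = $119.37 + $654.73 + $58.09 + $2.79 + $16.00 + $36.57 + $44.24 + $187.57 + $35.78 = $1155.14
Net pay = $2539.82 − $1155.14 = $1384.68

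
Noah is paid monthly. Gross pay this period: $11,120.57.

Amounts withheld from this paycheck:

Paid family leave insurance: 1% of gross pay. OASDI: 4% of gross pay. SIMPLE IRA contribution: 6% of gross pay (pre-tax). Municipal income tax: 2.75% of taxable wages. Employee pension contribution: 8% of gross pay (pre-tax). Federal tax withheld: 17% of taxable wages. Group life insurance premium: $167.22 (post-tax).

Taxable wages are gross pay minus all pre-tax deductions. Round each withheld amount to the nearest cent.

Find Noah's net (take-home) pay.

$6,951.61

Employee pension contribution: $11,120.57 × 0.08 = $889.65
SIMPLE IRA contribution: $11,120.57 × 0.06 = $667.23
Pre-tax total = $889.65 + $667.23 = $1,556.88
Taxable wages = $11,120.57 − $1,556.88 = $9,563.69
Municipal income tax: $9,563.69 × 0.0275 = $263.00
Federal tax withheld: $9,563.69 × 0.17 = $1,625.83
OASDI: $11,120.57 × 0.04 = $444.82
Paid family leave insurance: $11,120.57 × 0.01 = $111.21
Group life insurance premium: $167.22
Total deductions = $889.65 + $667.23 + $263.00 + $1,625.83 + $444.82 + $111.21 + $167.22 = $4,168.96
Net pay = $11,120.57 − $4,168.96 = $6,951.61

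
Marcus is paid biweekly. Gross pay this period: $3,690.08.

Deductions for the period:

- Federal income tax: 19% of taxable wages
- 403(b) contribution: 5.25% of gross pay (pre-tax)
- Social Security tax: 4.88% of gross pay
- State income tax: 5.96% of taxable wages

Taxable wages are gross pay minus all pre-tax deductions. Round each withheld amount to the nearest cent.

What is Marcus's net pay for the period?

403(b) contribution: $3,690.08 × 0.0525 = $193.73
Taxable wages = $3,690.08 − $193.73 = $3,496.35
Federal income tax: $3,496.35 × 0.19 = $664.31
State income tax: $3,496.35 × 0.0596 = $208.38
Social Security tax: $3,690.08 × 0.0488 = $180.08
Total deductions = $193.73 + $664.31 + $208.38 + $180.08 = $1,246.50
Net pay = $3,690.08 − $1,246.50 = $2,443.58

$2,443.58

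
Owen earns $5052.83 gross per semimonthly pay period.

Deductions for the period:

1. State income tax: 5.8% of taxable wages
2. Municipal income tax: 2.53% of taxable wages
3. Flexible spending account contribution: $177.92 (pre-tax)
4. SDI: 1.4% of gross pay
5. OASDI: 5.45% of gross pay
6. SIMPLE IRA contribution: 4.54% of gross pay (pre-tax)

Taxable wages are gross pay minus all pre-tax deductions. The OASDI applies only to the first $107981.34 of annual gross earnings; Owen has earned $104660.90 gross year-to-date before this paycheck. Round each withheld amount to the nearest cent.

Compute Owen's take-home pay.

$4006.84

Flexible spending account contribution: $177.92
SIMPLE IRA contribution: $5052.83 × 0.0454 = $229.40
Pre-tax total = $177.92 + $229.40 = $407.32
Taxable wages = $5052.83 − $407.32 = $4645.51
State income tax: $4645.51 × 0.058 = $269.44
Municipal income tax: $4645.51 × 0.0253 = $117.53
OASDI: only $107981.34 − $104660.90 = $3320.44 of this check is subject → $3320.44 × 0.0545 = $180.96
SDI: $5052.83 × 0.014 = $70.74
Total deductions = $177.92 + $229.40 + $269.44 + $117.53 + $180.96 + $70.74 = $1045.99
Net pay = $5052.83 − $1045.99 = $4006.84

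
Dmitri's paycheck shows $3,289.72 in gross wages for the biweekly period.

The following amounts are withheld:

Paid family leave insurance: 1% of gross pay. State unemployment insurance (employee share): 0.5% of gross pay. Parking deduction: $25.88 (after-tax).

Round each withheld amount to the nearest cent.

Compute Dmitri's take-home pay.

$3,214.49

State unemployment insurance (employee share): $3,289.72 × 0.005 = $16.45
Paid family leave insurance: $3,289.72 × 0.01 = $32.90
Parking deduction: $25.88
Total deductions = $16.45 + $32.90 + $25.88 = $75.23
Net pay = $3,289.72 − $75.23 = $3,214.49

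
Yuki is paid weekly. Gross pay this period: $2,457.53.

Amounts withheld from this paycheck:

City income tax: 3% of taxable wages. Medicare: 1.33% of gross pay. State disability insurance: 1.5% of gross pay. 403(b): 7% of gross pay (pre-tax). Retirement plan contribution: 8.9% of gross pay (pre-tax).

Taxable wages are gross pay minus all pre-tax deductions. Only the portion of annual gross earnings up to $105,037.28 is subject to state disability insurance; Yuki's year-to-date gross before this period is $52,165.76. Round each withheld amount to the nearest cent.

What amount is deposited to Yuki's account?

$1,935.23

Retirement plan contribution: $2,457.53 × 0.089 = $218.72
403(b): $2,457.53 × 0.07 = $172.03
Pre-tax total = $218.72 + $172.03 = $390.75
Taxable wages = $2,457.53 − $390.75 = $2,066.78
City income tax: $2,066.78 × 0.03 = $62.00
Medicare: $2,457.53 × 0.0133 = $32.69
State disability insurance: cap not yet reached, full $2,457.53 is subject → $2,457.53 × 0.015 = $36.86
Total deductions = $218.72 + $172.03 + $62.00 + $32.69 + $36.86 = $522.30
Net pay = $2,457.53 − $522.30 = $1,935.23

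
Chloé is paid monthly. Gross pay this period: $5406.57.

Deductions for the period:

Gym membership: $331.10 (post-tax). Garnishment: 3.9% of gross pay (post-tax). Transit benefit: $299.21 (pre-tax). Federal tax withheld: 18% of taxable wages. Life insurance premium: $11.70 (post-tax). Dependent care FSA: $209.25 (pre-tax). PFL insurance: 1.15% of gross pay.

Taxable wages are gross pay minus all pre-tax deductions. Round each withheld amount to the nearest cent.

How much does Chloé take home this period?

$3400.61

Dependent care FSA: $209.25
Transit benefit: $299.21
Pre-tax total = $209.25 + $299.21 = $508.46
Taxable wages = $5406.57 − $508.46 = $4898.11
Federal tax withheld: $4898.11 × 0.18 = $881.66
PFL insurance: $5406.57 × 0.0115 = $62.18
Life insurance premium: $11.70
Garnishment: $5406.57 × 0.039 = $210.86
Gym membership: $331.10
Total deductions = $209.25 + $299.21 + $881.66 + $62.18 + $11.70 + $210.86 + $331.10 = $2005.96
Net pay = $5406.57 − $2005.96 = $3400.61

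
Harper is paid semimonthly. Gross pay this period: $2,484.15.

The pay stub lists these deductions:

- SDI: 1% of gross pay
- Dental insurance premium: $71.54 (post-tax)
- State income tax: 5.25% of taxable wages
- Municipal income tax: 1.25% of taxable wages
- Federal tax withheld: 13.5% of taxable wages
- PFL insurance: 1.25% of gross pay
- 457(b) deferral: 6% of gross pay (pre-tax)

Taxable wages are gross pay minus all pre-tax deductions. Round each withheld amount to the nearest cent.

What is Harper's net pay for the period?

$1,740.65

457(b) deferral: $2,484.15 × 0.06 = $149.05
Taxable wages = $2,484.15 − $149.05 = $2,335.10
Municipal income tax: $2,335.10 × 0.0125 = $29.19
State income tax: $2,335.10 × 0.0525 = $122.59
Federal tax withheld: $2,335.10 × 0.135 = $315.24
SDI: $2,484.15 × 0.01 = $24.84
PFL insurance: $2,484.15 × 0.0125 = $31.05
Dental insurance premium: $71.54
Total deductions = $149.05 + $29.19 + $122.59 + $315.24 + $24.84 + $31.05 + $71.54 = $743.50
Net pay = $2,484.15 − $743.50 = $1,740.65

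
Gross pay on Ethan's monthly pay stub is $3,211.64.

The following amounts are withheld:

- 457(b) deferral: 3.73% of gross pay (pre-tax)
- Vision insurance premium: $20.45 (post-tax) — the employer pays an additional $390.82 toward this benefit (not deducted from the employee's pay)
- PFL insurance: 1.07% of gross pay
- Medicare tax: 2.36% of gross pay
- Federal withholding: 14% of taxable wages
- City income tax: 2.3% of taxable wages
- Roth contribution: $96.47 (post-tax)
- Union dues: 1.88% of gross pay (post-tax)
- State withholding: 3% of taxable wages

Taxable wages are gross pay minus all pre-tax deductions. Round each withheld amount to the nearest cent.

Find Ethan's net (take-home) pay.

457(b) deferral: $3,211.64 × 0.0373 = $119.79
Taxable wages = $3,211.64 − $119.79 = $3,091.85
Federal withholding: $3,091.85 × 0.14 = $432.86
State withholding: $3,091.85 × 0.03 = $92.76
City income tax: $3,091.85 × 0.023 = $71.11
Medicare tax: $3,211.64 × 0.0236 = $75.79
PFL insurance: $3,211.64 × 0.0107 = $34.36
Union dues: $3,211.64 × 0.0188 = $60.38
Vision insurance premium: $20.45
Roth contribution: $96.47
(Employer's $390.82 toward vision insurance premium is not withheld from the employee.)
Total deductions = $119.79 + $432.86 + $92.76 + $71.11 + $75.79 + $34.36 + $60.38 + $20.45 + $96.47 = $1,003.97
Net pay = $3,211.64 − $1,003.97 = $2,207.67

$2,207.67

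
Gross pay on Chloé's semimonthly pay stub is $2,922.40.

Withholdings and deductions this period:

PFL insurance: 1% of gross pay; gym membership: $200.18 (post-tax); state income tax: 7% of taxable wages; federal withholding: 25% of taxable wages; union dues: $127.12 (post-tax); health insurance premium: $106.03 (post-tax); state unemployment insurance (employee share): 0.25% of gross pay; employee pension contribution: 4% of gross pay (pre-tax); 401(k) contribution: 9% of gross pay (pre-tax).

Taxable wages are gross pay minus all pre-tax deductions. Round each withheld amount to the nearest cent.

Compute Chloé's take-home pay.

$1,259.03

401(k) contribution: $2,922.40 × 0.09 = $263.02
Employee pension contribution: $2,922.40 × 0.04 = $116.90
Pre-tax total = $263.02 + $116.90 = $379.92
Taxable wages = $2,922.40 − $379.92 = $2,542.48
Federal withholding: $2,542.48 × 0.25 = $635.62
State income tax: $2,542.48 × 0.07 = $177.97
State unemployment insurance (employee share): $2,922.40 × 0.0025 = $7.31
PFL insurance: $2,922.40 × 0.01 = $29.22
Health insurance premium: $106.03
Union dues: $127.12
Gym membership: $200.18
Total deductions = $263.02 + $116.90 + $635.62 + $177.97 + $7.31 + $29.22 + $106.03 + $127.12 + $200.18 = $1,663.37
Net pay = $2,922.40 − $1,663.37 = $1,259.03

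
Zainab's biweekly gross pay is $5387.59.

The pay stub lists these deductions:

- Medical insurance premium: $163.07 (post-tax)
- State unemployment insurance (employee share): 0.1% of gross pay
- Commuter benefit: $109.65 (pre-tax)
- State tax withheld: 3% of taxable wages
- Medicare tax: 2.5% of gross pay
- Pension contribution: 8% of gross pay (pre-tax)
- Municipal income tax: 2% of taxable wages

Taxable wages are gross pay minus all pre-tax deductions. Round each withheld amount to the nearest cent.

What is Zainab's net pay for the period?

$4301.43

Pension contribution: $5387.59 × 0.08 = $431.01
Commuter benefit: $109.65
Pre-tax total = $431.01 + $109.65 = $540.66
Taxable wages = $5387.59 − $540.66 = $4846.93
State tax withheld: $4846.93 × 0.03 = $145.41
Municipal income tax: $4846.93 × 0.02 = $96.94
State unemployment insurance (employee share): $5387.59 × 0.001 = $5.39
Medicare tax: $5387.59 × 0.025 = $134.69
Medical insurance premium: $163.07
Total deductions = $431.01 + $109.65 + $145.41 + $96.94 + $5.39 + $134.69 + $163.07 = $1086.16
Net pay = $5387.59 − $1086.16 = $4301.43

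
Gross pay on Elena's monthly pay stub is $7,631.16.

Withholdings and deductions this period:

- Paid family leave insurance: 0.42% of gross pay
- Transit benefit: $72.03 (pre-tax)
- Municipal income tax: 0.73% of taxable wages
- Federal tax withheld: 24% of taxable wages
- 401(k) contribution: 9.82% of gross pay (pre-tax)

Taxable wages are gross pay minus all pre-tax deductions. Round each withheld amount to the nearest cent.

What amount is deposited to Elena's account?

$5,093.65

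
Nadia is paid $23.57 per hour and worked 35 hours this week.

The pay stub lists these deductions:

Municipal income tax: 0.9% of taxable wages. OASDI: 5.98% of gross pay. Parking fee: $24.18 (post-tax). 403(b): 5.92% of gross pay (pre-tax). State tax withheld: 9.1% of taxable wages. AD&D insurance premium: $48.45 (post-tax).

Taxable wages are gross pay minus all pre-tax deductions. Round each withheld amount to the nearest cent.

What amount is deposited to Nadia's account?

$576.54

Gross pay: 35 × $23.57 = $824.95
403(b): $824.95 × 0.0592 = $48.84
Taxable wages = $824.95 − $48.84 = $776.11
State tax withheld: $776.11 × 0.091 = $70.63
Municipal income tax: $776.11 × 0.009 = $6.98
OASDI: $824.95 × 0.0598 = $49.33
AD&D insurance premium: $48.45
Parking fee: $24.18
Total deductions = $48.84 + $70.63 + $6.98 + $49.33 + $48.45 + $24.18 = $248.41
Net pay = $824.95 − $248.41 = $576.54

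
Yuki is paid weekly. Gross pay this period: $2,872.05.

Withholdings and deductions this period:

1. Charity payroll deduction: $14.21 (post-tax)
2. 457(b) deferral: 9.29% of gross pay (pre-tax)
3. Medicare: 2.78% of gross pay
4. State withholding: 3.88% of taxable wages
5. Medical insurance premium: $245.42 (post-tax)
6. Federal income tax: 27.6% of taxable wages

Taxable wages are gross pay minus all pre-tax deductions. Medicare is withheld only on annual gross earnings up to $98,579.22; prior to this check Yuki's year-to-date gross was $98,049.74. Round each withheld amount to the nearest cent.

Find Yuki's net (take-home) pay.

457(b) deferral: $2,872.05 × 0.0929 = $266.81
Taxable wages = $2,872.05 − $266.81 = $2,605.24
State withholding: $2,605.24 × 0.0388 = $101.08
Federal income tax: $2,605.24 × 0.276 = $719.05
Medicare: only $98,579.22 − $98,049.74 = $529.48 of this check is subject → $529.48 × 0.0278 = $14.72
Medical insurance premium: $245.42
Charity payroll deduction: $14.21
Total deductions = $266.81 + $101.08 + $719.05 + $14.72 + $245.42 + $14.21 = $1,361.29
Net pay = $2,872.05 − $1,361.29 = $1,510.76

$1,510.76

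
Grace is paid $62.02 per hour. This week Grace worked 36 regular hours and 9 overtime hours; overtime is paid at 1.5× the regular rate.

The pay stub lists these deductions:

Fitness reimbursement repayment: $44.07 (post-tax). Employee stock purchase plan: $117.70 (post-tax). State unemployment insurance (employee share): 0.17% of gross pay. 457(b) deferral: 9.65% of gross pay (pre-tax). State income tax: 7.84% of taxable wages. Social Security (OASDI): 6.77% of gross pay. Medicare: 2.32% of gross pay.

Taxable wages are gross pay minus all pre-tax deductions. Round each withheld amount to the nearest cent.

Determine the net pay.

$2,110.23

Regular pay: 36 × $62.02 = $2,232.72
Overtime pay: 9 × $62.02 × 1.5 = $837.27
Gross pay = $2,232.72 + $837.27 = $3,069.99
457(b) deferral: $3,069.99 × 0.0965 = $296.25
Taxable wages = $3,069.99 − $296.25 = $2,773.74
State income tax: $2,773.74 × 0.0784 = $217.46
State unemployment insurance (employee share): $3,069.99 × 0.0017 = $5.22
Medicare: $3,069.99 × 0.0232 = $71.22
Social Security (OASDI): $3,069.99 × 0.0677 = $207.84
Fitness reimbursement repayment: $44.07
Employee stock purchase plan: $117.70
Total deductions = $296.25 + $217.46 + $5.22 + $71.22 + $207.84 + $44.07 + $117.70 = $959.76
Net pay = $3,069.99 − $959.76 = $2,110.23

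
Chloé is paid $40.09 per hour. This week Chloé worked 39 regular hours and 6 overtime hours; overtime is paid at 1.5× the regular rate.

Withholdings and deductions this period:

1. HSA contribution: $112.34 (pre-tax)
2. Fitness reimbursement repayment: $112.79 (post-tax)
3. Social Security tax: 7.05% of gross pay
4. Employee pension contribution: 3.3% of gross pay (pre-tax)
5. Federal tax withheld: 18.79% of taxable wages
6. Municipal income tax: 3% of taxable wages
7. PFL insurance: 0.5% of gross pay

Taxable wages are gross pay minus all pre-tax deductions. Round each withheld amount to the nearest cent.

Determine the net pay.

Regular pay: 39 × $40.09 = $1,563.51
Overtime pay: 6 × $40.09 × 1.5 = $360.81
Gross pay = $1,563.51 + $360.81 = $1,924.32
HSA contribution: $112.34
Employee pension contribution: $1,924.32 × 0.033 = $63.50
Pre-tax total = $112.34 + $63.50 = $175.84
Taxable wages = $1,924.32 − $175.84 = $1,748.48
Federal tax withheld: $1,748.48 × 0.1879 = $328.54
Municipal income tax: $1,748.48 × 0.03 = $52.45
PFL insurance: $1,924.32 × 0.005 = $9.62
Social Security tax: $1,924.32 × 0.0705 = $135.66
Fitness reimbursement repayment: $112.79
Total deductions = $112.34 + $63.50 + $328.54 + $52.45 + $9.62 + $135.66 + $112.79 = $814.90
Net pay = $1,924.32 − $814.90 = $1,109.42

$1,109.42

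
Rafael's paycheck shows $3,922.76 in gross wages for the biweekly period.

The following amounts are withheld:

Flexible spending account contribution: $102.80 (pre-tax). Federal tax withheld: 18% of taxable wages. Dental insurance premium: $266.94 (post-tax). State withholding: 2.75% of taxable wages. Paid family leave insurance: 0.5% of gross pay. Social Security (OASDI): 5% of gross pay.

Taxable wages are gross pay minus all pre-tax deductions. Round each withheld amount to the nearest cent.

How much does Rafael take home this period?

Flexible spending account contribution: $102.80
Taxable wages = $3,922.76 − $102.80 = $3,819.96
State withholding: $3,819.96 × 0.0275 = $105.05
Federal tax withheld: $3,819.96 × 0.18 = $687.59
Paid family leave insurance: $3,922.76 × 0.005 = $19.61
Social Security (OASDI): $3,922.76 × 0.05 = $196.14
Dental insurance premium: $266.94
Total deductions = $102.80 + $105.05 + $687.59 + $19.61 + $196.14 + $266.94 = $1,378.13
Net pay = $3,922.76 − $1,378.13 = $2,544.63

$2,544.63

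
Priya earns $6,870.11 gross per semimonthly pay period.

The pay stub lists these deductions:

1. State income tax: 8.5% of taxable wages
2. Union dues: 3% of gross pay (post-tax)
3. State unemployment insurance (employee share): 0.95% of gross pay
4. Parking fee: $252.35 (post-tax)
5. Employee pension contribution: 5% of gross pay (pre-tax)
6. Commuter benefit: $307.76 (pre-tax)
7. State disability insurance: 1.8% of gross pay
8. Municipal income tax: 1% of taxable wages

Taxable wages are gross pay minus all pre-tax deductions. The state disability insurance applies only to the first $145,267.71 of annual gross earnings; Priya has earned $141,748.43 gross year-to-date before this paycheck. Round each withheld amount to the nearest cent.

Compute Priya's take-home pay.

Employee pension contribution: $6,870.11 × 0.05 = $343.51
Commuter benefit: $307.76
Pre-tax total = $343.51 + $307.76 = $651.27
Taxable wages = $6,870.11 − $651.27 = $6,218.84
Municipal income tax: $6,218.84 × 0.01 = $62.19
State income tax: $6,218.84 × 0.085 = $528.60
State unemployment insurance (employee share): $6,870.11 × 0.0095 = $65.27
State disability insurance: only $145,267.71 − $141,748.43 = $3,519.28 of this check is subject → $3,519.28 × 0.018 = $63.35
Union dues: $6,870.11 × 0.03 = $206.10
Parking fee: $252.35
Total deductions = $343.51 + $307.76 + $62.19 + $528.60 + $65.27 + $63.35 + $206.10 + $252.35 = $1,829.13
Net pay = $6,870.11 − $1,829.13 = $5,040.98

$5,040.98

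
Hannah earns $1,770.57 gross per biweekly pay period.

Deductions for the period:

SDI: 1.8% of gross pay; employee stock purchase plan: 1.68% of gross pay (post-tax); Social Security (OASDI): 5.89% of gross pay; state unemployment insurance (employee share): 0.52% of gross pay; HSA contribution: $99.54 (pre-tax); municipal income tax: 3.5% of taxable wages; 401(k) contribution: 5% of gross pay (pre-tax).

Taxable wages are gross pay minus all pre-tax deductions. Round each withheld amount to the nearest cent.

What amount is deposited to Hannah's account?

$1,351.99

401(k) contribution: $1,770.57 × 0.05 = $88.53
HSA contribution: $99.54
Pre-tax total = $88.53 + $99.54 = $188.07
Taxable wages = $1,770.57 − $188.07 = $1,582.50
Municipal income tax: $1,582.50 × 0.035 = $55.39
Social Security (OASDI): $1,770.57 × 0.0589 = $104.29
State unemployment insurance (employee share): $1,770.57 × 0.0052 = $9.21
SDI: $1,770.57 × 0.018 = $31.87
Employee stock purchase plan: $1,770.57 × 0.0168 = $29.75
Total deductions = $88.53 + $99.54 + $55.39 + $104.29 + $9.21 + $31.87 + $29.75 = $418.58
Net pay = $1,770.57 − $418.58 = $1,351.99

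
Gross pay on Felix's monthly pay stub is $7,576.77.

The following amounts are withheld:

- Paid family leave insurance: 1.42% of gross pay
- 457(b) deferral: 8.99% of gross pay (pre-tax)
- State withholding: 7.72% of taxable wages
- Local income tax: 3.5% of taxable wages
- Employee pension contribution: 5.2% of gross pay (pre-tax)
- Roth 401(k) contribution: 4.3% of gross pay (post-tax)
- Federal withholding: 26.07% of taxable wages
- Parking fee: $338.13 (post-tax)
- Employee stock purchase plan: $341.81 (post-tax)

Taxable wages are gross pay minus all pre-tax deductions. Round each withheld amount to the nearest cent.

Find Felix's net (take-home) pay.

457(b) deferral: $7,576.77 × 0.0899 = $681.15
Employee pension contribution: $7,576.77 × 0.052 = $393.99
Pre-tax total = $681.15 + $393.99 = $1,075.14
Taxable wages = $7,576.77 − $1,075.14 = $6,501.63
Local income tax: $6,501.63 × 0.035 = $227.56
State withholding: $6,501.63 × 0.0772 = $501.93
Federal withholding: $6,501.63 × 0.2607 = $1,694.97
Paid family leave insurance: $7,576.77 × 0.0142 = $107.59
Roth 401(k) contribution: $7,576.77 × 0.043 = $325.80
Parking fee: $338.13
Employee stock purchase plan: $341.81
Total deductions = $681.15 + $393.99 + $227.56 + $501.93 + $1,694.97 + $107.59 + $325.80 + $338.13 + $341.81 = $4,612.93
Net pay = $7,576.77 − $4,612.93 = $2,963.84

$2,963.84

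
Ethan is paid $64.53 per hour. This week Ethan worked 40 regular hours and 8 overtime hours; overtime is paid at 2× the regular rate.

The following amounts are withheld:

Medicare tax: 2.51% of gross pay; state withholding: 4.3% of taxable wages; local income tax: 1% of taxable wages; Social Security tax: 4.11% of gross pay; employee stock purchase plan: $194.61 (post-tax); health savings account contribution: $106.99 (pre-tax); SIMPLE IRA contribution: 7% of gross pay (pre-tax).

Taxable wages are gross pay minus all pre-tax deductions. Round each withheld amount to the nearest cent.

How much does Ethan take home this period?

$2647.45

Regular pay: 40 × $64.53 = $2581.20
Overtime pay: 8 × $64.53 × 2 = $1032.48
Gross pay = $2581.20 + $1032.48 = $3613.68
SIMPLE IRA contribution: $3613.68 × 0.07 = $252.96
Health savings account contribution: $106.99
Pre-tax total = $252.96 + $106.99 = $359.95
Taxable wages = $3613.68 − $359.95 = $3253.73
Local income tax: $3253.73 × 0.01 = $32.54
State withholding: $3253.73 × 0.043 = $139.91
Social Security tax: $3613.68 × 0.0411 = $148.52
Medicare tax: $3613.68 × 0.0251 = $90.70
Employee stock purchase plan: $194.61
Total deductions = $252.96 + $106.99 + $32.54 + $139.91 + $148.52 + $90.70 + $194.61 = $966.23
Net pay = $3613.68 − $966.23 = $2647.45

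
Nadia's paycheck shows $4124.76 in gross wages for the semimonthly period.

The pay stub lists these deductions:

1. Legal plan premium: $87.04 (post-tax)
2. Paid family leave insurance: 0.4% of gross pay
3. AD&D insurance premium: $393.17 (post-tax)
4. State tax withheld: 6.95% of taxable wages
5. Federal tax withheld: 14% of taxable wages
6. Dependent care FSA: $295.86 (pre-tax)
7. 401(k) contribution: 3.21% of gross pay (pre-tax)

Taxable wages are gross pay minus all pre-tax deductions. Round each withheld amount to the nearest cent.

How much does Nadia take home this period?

$2425.37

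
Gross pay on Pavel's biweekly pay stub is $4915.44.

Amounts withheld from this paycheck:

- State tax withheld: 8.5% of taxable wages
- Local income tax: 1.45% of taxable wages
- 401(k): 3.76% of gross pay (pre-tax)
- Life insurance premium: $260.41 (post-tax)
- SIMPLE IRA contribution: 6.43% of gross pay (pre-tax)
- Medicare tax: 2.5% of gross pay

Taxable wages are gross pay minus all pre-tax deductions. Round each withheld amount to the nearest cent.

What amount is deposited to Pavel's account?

$3592.01

SIMPLE IRA contribution: $4915.44 × 0.0643 = $316.06
401(k): $4915.44 × 0.0376 = $184.82
Pre-tax total = $316.06 + $184.82 = $500.88
Taxable wages = $4915.44 − $500.88 = $4414.56
State tax withheld: $4414.56 × 0.085 = $375.24
Local income tax: $4414.56 × 0.0145 = $64.01
Medicare tax: $4915.44 × 0.025 = $122.89
Life insurance premium: $260.41
Total deductions = $316.06 + $184.82 + $375.24 + $64.01 + $122.89 + $260.41 = $1323.43
Net pay = $4915.44 − $1323.43 = $3592.01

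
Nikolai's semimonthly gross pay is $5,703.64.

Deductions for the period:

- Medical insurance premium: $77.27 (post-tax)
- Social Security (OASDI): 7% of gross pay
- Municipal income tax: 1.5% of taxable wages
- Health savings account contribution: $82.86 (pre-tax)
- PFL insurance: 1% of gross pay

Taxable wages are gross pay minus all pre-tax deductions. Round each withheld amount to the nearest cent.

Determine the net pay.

$5,002.91

Health savings account contribution: $82.86
Taxable wages = $5,703.64 − $82.86 = $5,620.78
Municipal income tax: $5,620.78 × 0.015 = $84.31
Social Security (OASDI): $5,703.64 × 0.07 = $399.25
PFL insurance: $5,703.64 × 0.01 = $57.04
Medical insurance premium: $77.27
Total deductions = $82.86 + $84.31 + $399.25 + $57.04 + $77.27 = $700.73
Net pay = $5,703.64 − $700.73 = $5,002.91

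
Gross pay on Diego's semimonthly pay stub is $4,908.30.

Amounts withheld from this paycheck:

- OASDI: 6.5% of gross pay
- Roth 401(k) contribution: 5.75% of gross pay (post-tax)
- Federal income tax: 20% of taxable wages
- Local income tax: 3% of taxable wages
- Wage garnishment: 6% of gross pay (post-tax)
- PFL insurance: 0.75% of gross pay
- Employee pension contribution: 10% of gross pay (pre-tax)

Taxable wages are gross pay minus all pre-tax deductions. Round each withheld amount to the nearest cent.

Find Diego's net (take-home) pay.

$2,468.88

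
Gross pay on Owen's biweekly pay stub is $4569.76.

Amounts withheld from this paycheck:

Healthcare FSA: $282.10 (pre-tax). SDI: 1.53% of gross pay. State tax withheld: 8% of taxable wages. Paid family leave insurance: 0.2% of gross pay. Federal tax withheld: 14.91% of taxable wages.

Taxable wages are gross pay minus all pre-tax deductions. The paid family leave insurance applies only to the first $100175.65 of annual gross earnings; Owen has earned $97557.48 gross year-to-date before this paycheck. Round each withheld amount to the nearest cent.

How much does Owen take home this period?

Healthcare FSA: $282.10
Taxable wages = $4569.76 − $282.10 = $4287.66
Federal tax withheld: $4287.66 × 0.1491 = $639.29
State tax withheld: $4287.66 × 0.08 = $343.01
Paid family leave insurance: only $100175.65 − $97557.48 = $2618.17 of this check is subject → $2618.17 × 0.002 = $5.24
SDI: $4569.76 × 0.0153 = $69.92
Total deductions = $282.10 + $639.29 + $343.01 + $5.24 + $69.92 = $1339.56
Net pay = $4569.76 − $1339.56 = $3230.20

$3230.20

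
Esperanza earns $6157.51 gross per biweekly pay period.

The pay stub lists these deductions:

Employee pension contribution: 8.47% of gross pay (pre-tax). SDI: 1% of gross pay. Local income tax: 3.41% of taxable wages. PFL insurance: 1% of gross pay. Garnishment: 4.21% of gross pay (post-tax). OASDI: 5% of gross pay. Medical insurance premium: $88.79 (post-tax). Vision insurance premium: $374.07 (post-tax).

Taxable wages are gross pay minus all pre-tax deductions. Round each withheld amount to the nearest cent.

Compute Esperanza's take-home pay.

$4290.65

Employee pension contribution: $6157.51 × 0.0847 = $521.54
Taxable wages = $6157.51 − $521.54 = $5635.97
Local income tax: $5635.97 × 0.0341 = $192.19
SDI: $6157.51 × 0.01 = $61.58
OASDI: $6157.51 × 0.05 = $307.88
PFL insurance: $6157.51 × 0.01 = $61.58
Garnishment: $6157.51 × 0.0421 = $259.23
Vision insurance premium: $374.07
Medical insurance premium: $88.79
Total deductions = $521.54 + $192.19 + $61.58 + $307.88 + $61.58 + $259.23 + $374.07 + $88.79 = $1866.86
Net pay = $6157.51 − $1866.86 = $4290.65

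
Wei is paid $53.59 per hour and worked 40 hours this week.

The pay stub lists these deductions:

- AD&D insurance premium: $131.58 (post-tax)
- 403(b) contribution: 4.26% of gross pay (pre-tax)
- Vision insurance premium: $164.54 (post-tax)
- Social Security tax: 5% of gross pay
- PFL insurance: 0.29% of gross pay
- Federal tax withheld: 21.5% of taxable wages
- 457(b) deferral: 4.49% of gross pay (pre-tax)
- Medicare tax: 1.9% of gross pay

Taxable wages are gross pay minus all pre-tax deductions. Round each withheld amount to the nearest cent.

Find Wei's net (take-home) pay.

Gross pay: 40 × $53.59 = $2,143.60
403(b) contribution: $2,143.60 × 0.0426 = $91.32
457(b) deferral: $2,143.60 × 0.0449 = $96.25
Pre-tax total = $91.32 + $96.25 = $187.57
Taxable wages = $2,143.60 − $187.57 = $1,956.03
Federal tax withheld: $1,956.03 × 0.215 = $420.55
PFL insurance: $2,143.60 × 0.0029 = $6.22
Social Security tax: $2,143.60 × 0.05 = $107.18
Medicare tax: $2,143.60 × 0.019 = $40.73
AD&D insurance premium: $131.58
Vision insurance premium: $164.54
Total deductions = $91.32 + $96.25 + $420.55 + $6.22 + $107.18 + $40.73 + $131.58 + $164.54 = $1,058.37
Net pay = $2,143.60 − $1,058.37 = $1,085.23

$1,085.23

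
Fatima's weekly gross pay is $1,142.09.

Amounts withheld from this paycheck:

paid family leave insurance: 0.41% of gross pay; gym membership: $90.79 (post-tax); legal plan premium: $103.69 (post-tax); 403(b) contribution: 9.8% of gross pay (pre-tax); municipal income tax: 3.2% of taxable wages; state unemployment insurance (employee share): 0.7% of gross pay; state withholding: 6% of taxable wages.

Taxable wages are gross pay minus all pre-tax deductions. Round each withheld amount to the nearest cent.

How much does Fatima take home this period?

403(b) contribution: $1,142.09 × 0.098 = $111.92
Taxable wages = $1,142.09 − $111.92 = $1,030.17
Municipal income tax: $1,030.17 × 0.032 = $32.97
State withholding: $1,030.17 × 0.06 = $61.81
Paid family leave insurance: $1,142.09 × 0.0041 = $4.68
State unemployment insurance (employee share): $1,142.09 × 0.007 = $7.99
Legal plan premium: $103.69
Gym membership: $90.79
Total deductions = $111.92 + $32.97 + $61.81 + $4.68 + $7.99 + $103.69 + $90.79 = $413.85
Net pay = $1,142.09 − $413.85 = $728.24

$728.24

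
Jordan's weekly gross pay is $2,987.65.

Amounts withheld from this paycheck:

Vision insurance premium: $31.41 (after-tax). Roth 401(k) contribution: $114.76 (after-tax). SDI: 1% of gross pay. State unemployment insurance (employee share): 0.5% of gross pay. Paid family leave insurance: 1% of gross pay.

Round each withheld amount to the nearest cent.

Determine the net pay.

$2,766.78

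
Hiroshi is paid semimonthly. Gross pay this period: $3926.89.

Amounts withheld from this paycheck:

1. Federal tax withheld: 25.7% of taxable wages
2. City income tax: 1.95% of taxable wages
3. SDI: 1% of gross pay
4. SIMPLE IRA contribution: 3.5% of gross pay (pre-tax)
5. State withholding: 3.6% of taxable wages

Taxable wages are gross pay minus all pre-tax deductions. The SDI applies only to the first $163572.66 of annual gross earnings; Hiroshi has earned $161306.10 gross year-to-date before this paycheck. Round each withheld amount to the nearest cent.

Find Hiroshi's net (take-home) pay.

$2582.58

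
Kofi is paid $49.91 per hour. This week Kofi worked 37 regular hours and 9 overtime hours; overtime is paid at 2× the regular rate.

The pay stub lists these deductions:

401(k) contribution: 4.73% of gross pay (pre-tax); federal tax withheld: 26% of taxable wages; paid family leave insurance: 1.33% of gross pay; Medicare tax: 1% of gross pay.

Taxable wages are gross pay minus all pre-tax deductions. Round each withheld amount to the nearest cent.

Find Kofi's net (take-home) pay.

Regular pay: 37 × $49.91 = $1,846.67
Overtime pay: 9 × $49.91 × 2 = $898.38
Gross pay = $1,846.67 + $898.38 = $2,745.05
401(k) contribution: $2,745.05 × 0.0473 = $129.84
Taxable wages = $2,745.05 − $129.84 = $2,615.21
Federal tax withheld: $2,615.21 × 0.26 = $679.95
Medicare tax: $2,745.05 × 0.01 = $27.45
Paid family leave insurance: $2,745.05 × 0.0133 = $36.51
Total deductions = $129.84 + $679.95 + $27.45 + $36.51 = $873.75
Net pay = $2,745.05 − $873.75 = $1,871.30

$1,871.30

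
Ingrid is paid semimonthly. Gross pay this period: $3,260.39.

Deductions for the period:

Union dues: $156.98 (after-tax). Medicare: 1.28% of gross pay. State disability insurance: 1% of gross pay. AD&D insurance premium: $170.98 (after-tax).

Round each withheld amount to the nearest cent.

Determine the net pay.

$2,858.10

State disability insurance: $3,260.39 × 0.01 = $32.60
Medicare: $3,260.39 × 0.0128 = $41.73
AD&D insurance premium: $170.98
Union dues: $156.98
Total deductions = $32.60 + $41.73 + $170.98 + $156.98 = $402.29
Net pay = $3,260.39 − $402.29 = $2,858.10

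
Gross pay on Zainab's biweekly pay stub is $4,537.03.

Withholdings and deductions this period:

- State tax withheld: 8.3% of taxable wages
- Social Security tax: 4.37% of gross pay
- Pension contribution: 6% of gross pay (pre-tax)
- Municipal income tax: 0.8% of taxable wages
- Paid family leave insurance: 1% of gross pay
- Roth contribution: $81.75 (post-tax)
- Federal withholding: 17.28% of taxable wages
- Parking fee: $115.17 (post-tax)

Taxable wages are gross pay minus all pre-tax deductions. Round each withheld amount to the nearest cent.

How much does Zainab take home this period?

$2,699.19

Pension contribution: $4,537.03 × 0.06 = $272.22
Taxable wages = $4,537.03 − $272.22 = $4,264.81
State tax withheld: $4,264.81 × 0.083 = $353.98
Municipal income tax: $4,264.81 × 0.008 = $34.12
Federal withholding: $4,264.81 × 0.1728 = $736.96
Paid family leave insurance: $4,537.03 × 0.01 = $45.37
Social Security tax: $4,537.03 × 0.0437 = $198.27
Roth contribution: $81.75
Parking fee: $115.17
Total deductions = $272.22 + $353.98 + $34.12 + $736.96 + $45.37 + $198.27 + $81.75 + $115.17 = $1,837.84
Net pay = $4,537.03 − $1,837.84 = $2,699.19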